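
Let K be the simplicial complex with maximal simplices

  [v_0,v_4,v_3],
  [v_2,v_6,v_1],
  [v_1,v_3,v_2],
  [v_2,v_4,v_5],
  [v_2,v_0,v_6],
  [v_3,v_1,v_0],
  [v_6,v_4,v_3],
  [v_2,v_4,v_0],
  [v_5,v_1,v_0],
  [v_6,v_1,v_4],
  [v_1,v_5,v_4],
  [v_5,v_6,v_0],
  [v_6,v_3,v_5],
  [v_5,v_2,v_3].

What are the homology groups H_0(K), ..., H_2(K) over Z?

H_0 ≅ Z,  H_1 ≅ Z^2,  H_2 ≅ Z.

K has 7 vertices, 21 edges, 14 triangles.
rank ∂_0 = 0, rank ∂_1 = 6 ⇒ b_0 = 7 − 0 − 6 = 1; all invariant factors of ∂_1 are 1 so no torsion. So H_0 ≅ Z.
rank ∂_1 = 6, rank ∂_2 = 13 ⇒ b_1 = 21 − 6 − 13 = 2; all invariant factors of ∂_2 are 1 so no torsion. So H_1 ≅ Z^2.
rank ∂_2 = 13, rank ∂_3 = 0 ⇒ b_2 = 14 − 13 − 0 = 1. So H_2 ≅ Z.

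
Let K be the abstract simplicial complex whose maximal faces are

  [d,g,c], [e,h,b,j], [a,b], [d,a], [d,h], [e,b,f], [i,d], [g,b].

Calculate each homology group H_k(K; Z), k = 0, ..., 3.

H_0 = Z,  H_1 = Z^2,  H_2 = 0,  H_3 = 0.

Take the total order a < b < c < d < e < f < g < h < i < j on the vertex set. Then K (dimension 3) consists of the simplices:

  0-simplices (10): a, b, c, d, e, f, g, h, i, j
  1-simplices (16): ab, ad, be, bf, bg, bh, bj, cd, cg, dg, dh, di, ef, eh, ej, hj
  2-simplices (6): bef, beh, bej, bhj, cdg, ehj
  3-simplices (1): behj

so the chain groups are C_0 ≅ Z^10, C_1 ≅ Z^16, C_2 ≅ Z^6, C_3 ≅ Z^1.

∂_1: C_1 → C_0 sends each edge [p,q] (with p < q) to q − p.
As a 10×16 matrix over Z this has rank 9, with invariant factors (1,1,1,1,1,1,1,1,1).

∂_2: C_2 → C_1 maps a triangle to the signed sum of its edges. For instance
  ∂ehj = hj − ej + eh,
  ∂beh = eh − bh + be.
The resulting 16×6 matrix has rank 5, and its Smith normal form has invariant factors (1,1,1,1,1).

The boundary map ∂_3: C_3 → C_2 sends each 3-simplex σ to the alternating sum Σ_i (−1)^i (σ with its i-th vertex removed). For instance
  ∂behj = ehj − bhj + bej − beh.
As a 6×1 matrix over Z this has rank 1, with invariant factors (1).

Computing H_k = (kernel of ∂_k) / (image of ∂_{k+1}):

  H_0: rank C_0 − rank ∂_1 = 10 − 9 = 1, and the invariant factors of ∂_1 are all 1, so H_0 = Z.
  H_1: rank ker ∂_1 − rank ∂_2 = (16 − 9) − 5 = 2, and the invariant factors of ∂_2 are all 1, so H_1 = Z^2.
  H_2: rank ker ∂_2 − rank ∂_3 = (6 − 5) − 1 = 0, and the invariant factors of ∂_3 are all 1, so H_2 = 0.
  H_3: rank ker ∂_3 − rank ∂_4 = (1 − 1) − 0 = 0, and there is no ∂_4, so H_3 = 0.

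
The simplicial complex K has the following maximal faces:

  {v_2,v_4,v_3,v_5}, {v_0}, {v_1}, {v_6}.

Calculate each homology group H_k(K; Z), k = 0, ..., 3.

Take the total order v_0 < v_1 < v_2 < v_3 < v_4 < v_5 < v_6 on the vertex set. Then K (dimension 3) consists of the simplices:

  0-simplices (7): [v_0], [v_1], [v_2], [v_3], [v_4], [v_5], [v_6]
  1-simplices (6): [v_2,v_3], [v_2,v_4], [v_2,v_5], [v_3,v_4], [v_3,v_5], [v_4,v_5]
  2-simplices (4): [v_2,v_3,v_4], [v_2,v_3,v_5], [v_2,v_4,v_5], [v_3,v_4,v_5]
  3-simplices (1): [v_2,v_3,v_4,v_5]

Hence C_0 ≅ Z^7, C_1 ≅ Z^6, C_2 ≅ Z^4, C_3 ≅ Z^1.

Boundary ∂_1: C_1 → C_0 is given by ∂[p,q] = [q] − [p]. For instance
  ∂[v_3,v_4] = [v_4] − [v_3].
As a 7×6 matrix over Z this has rank 3, with invariant factors (1,1,1).

The boundary map ∂_2: C_2 → C_1 sends each 2-simplex [p,q,r] to [q,r] − [p,r] + [p,q]. For instance
  ∂[v_2,v_3,v_4] = [v_3,v_4] − [v_2,v_4] + [v_2,v_3],
  ∂[v_2,v_3,v_5] = [v_3,v_5] − [v_2,v_5] + [v_2,v_3].
As a 6×4 matrix over Z this has rank 3, with invariant factors (1,1,1).

The boundary map ∂_3: C_3 → C_2 sends each 3-simplex σ to the alternating sum Σ_i (−1)^i (σ with its i-th vertex removed). For instance
  ∂[v_2,v_3,v_4,v_5] = [v_3,v_4,v_5] − [v_2,v_4,v_5] + [v_2,v_3,v_5] − [v_2,v_3,v_4].
This gives a 4×1 integer matrix of rank 1; reducing to Smith normal form yields diagonal entries (1).

Computing H_k = (kernel of ∂_k) / (image of ∂_{k+1}):

  H_0: rank C_0 − rank ∂_1 = 7 − 3 = 4, and the invariant factors of ∂_1 are all 1, so H_0 ≅ Z^4.
  H_1: rank ker ∂_1 − rank ∂_2 = (6 − 3) − 3 = 0, and the invariant factors of ∂_2 are all 1, so H_1 ≅ 0.
  H_2: rank ker ∂_2 − rank ∂_3 = (4 − 3) − 1 = 0, and the invariant factors of ∂_3 are all 1, so H_2 ≅ 0.
  H_3: rank ker ∂_3 − rank ∂_4 = (1 − 1) − 0 = 0, and there is no ∂_4, so H_3 ≅ 0.

(K is a triangulation of the disjoint union of the 3-simplex and a set of 3 points.)

H_0 ≅ Z^4,  H_1 = 0,  H_2 = 0,  H_3 = 0.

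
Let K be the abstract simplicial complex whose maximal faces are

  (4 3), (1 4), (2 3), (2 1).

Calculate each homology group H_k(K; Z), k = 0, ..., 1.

H_0 = Z,  H_1 = Z.

We work with the vertex ordering 1 < 2 < 3 < 4. The simplices of K, each written with vertices in increasing order, are:

  0-simplices (4): [1], [2], [3], [4]
  1-simplices (4): [1,2], [1,4], [2,3], [3,4]

so the chain groups are C_0 ≅ Z^4, C_1 ≅ Z^4.

Boundary ∂_1: C_1 → C_0 sends each edge [p,q] (with p < q) to q − p. For instance
  ∂[2,3] = [3] − [2].
This gives a 4×4 integer matrix of rank 3; reducing to Smith normal form yields diagonal entries (1,1,1).

Reading off H_k = ker ∂_k / im ∂_{k+1}:

  H_0: rank C_0 − rank ∂_1 = 4 − 3 = 1, and the invariant factors of ∂_1 are all 1, so H_0 = Z.
  H_1: rank ker ∂_1 − rank ∂_2 = (4 − 3) − 0 = 1, and there is no ∂_2, so H_1 = Z.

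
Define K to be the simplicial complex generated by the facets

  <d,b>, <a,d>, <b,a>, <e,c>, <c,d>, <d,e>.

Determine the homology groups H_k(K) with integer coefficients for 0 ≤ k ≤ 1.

H_0 ≅ Z,  H_1 ≅ Z^2.

Take the total order a < b < c < d < e on the vertex set. Then K (dimension 1) consists of the simplices:

  0-simplices (5): a, b, c, d, e
  1-simplices (6): ab, ad, bd, cd, ce, de

giving chain groups C_0 ≅ Z^5, C_1 ≅ Z^6.

Boundary ∂_1: C_1 → C_0 maps an edge to its endpoints' difference, ∂[p,q] = q − p.
The 5×6 boundary matrix has rank 4 and Smith normal form diag(1,1,1,1).

Computing H_k = (kernel of ∂_k) / (image of ∂_{k+1}):

  H_0: rank C_0 − rank ∂_1 = 5 − 4 = 1, and the invariant factors of ∂_1 are all 1, so H_0 ≅ Z.
  H_1: rank ker ∂_1 − rank ∂_2 = (6 − 4) − 0 = 2, and there is no ∂_2, so H_1 ≅ Z^2.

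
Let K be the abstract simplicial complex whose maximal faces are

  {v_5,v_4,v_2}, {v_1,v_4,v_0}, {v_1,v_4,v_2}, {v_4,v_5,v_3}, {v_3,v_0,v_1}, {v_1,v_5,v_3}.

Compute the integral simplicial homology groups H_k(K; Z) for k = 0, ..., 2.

H_0 = Z,  H_1 = Z,  H_2 = 0.

Fix the vertex order v_0 < v_1 < v_2 < v_3 < v_4 < v_5 and write every simplex with vertices in increasing order. Then dim K = 2 and the simplices of K are:

  0-simplices (6): [v_0], [v_1], [v_2], [v_3], [v_4], [v_5]
  1-simplices (12): [v_0,v_1], [v_0,v_3], [v_0,v_4], [v_1,v_2], [v_1,v_3], [v_1,v_4], [v_1,v_5], [v_2,v_4], [v_2,v_5], [v_3,v_4], [v_3,v_5], [v_4,v_5]
  2-simplices (6): [v_0,v_1,v_3], [v_0,v_1,v_4], [v_1,v_2,v_4], [v_1,v_3,v_5], [v_2,v_4,v_5], [v_3,v_4,v_5]

Hence C_0 ≅ Z^6, C_1 ≅ Z^12, C_2 ≅ Z^6.

The boundary map ∂_1: C_1 → C_0 maps an edge to its endpoints' difference, ∂[p,q] = q − p.
The resulting 6×12 matrix has rank 5, and its Smith normal form has invariant factors (1,1,1,1,1).

∂_2: C_2 → C_1 sends each 2-simplex [p,q,r] to [q,r] − [p,r] + [p,q]. For instance
  ∂[v_3,v_4,v_5] = [v_4,v_5] − [v_3,v_5] + [v_3,v_4],
  ∂[v_0,v_1,v_3] = [v_1,v_3] − [v_0,v_3] + [v_0,v_1].
This gives a 12×6 integer matrix of rank 6; reducing to Smith normal form yields diagonal entries (1,1,1,1,1,1).

Now H_k = ker ∂_k / im ∂_{k+1}, so:

  H_0: rank C_0 − rank ∂_1 = 6 − 5 = 1, and the invariant factors of ∂_1 are all 1, so H_0 ≅ Z.
  H_1: rank ker ∂_1 − rank ∂_2 = (12 − 5) − 6 = 1, and the invariant factors of ∂_2 are all 1, so H_1 ≅ Z.
  H_2: rank ker ∂_2 − rank ∂_3 = (6 − 6) − 0 = 0, and there is no ∂_3, so H_2 ≅ 0.

As a check, the Euler characteristic is 6 − 12 + 6 = 0, which agrees with 1 − 1 + 0 = 0.
(K is a triangulation of the cylinder S^1 x I.)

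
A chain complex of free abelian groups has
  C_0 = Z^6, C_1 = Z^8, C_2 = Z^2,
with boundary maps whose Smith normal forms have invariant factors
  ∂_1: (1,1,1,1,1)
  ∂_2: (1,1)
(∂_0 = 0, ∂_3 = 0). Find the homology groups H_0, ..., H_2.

H_0 ≅ Z,  H_1 ≅ Z,  H_2 = 0.

H_0: b_0 = 6 − 0 − 5 = 1; torsion from ∂_1 factors > 1: none. So H_0 ≅ Z.
H_1: b_1 = 8 − 5 − 2 = 1; torsion from ∂_2 factors > 1: none. So H_1 ≅ Z.
H_2: b_2 = 2 − 2 − 0 = 0; torsion from ∂_3 factors > 1: none. So H_2 ≅ 0.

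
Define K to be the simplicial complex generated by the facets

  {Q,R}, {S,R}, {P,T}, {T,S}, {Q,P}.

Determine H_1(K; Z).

H_1 = Z.

Order the vertices as P < Q < R < S < T. Listing each simplex with vertices in this order, K has dimension 1 with simplices:

  0-simplices (5): P, Q, R, S, T
  1-simplices (5): PQ, PT, QR, RS, ST

giving chain groups C_0 ≅ Z^5, C_1 ≅ Z^5.

∂_1: C_1 → C_0 sends each edge [p,q] (with p < q) to q − p.
This gives a 5×5 integer matrix of rank 4; reducing to Smith normal form yields diagonal entries (1,1,1,1).

Reading off H_k = ker ∂_k / im ∂_{k+1}:

  H_1: rank ker ∂_1 − rank ∂_2 = (5 − 4) − 0 = 1, and there is no ∂_2, so H_1 = Z.

(K is a triangulation of the circle S^1.)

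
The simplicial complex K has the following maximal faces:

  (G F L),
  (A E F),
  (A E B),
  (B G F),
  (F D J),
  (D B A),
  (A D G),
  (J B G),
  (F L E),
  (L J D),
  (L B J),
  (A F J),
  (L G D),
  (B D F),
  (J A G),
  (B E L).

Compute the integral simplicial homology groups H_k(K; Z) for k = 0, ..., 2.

H_0 ≅ Z,  H_1 ≅ Z^2,  H_2 ≅ Z.

Fix the vertex order A < B < D < E < F < G < J < L and write every simplex with vertices in increasing order. Then dim K = 2 and the simplices of K are:

  0-simplices (8): A, B, D, E, F, G, J, L
  1-simplices (24): AB, AD, AE, AF, AG, AJ, BD, BE, BF, BG, BJ, BL, DF, DG, DJ, DL, EF, EL, FG, FJ, FL, GJ, GL, JL
  2-simplices (16): ABD, ABE, ADG, AEF, AFJ, AGJ, BDF, BEL, BFG, BGJ, BJL, DFJ, DGL, DJL, EFL, FGL

so the chain groups are C_0 ≅ Z^8, C_1 ≅ Z^24, C_2 ≅ Z^16.

The boundary map ∂_1: C_1 → C_0 sends each edge [p,q] (with p < q) to q − p. For instance
  ∂AF = F − A.
The 8×24 boundary matrix has rank 7 and Smith normal form diag(1,1,1,1,1,1,1).

∂_2: C_2 → C_1 maps a triangle to the signed sum of its edges. For instance
  ∂BDF = DF − BF + BD,
  ∂ADG = DG − AG + AD.
The resulting 24×16 matrix has rank 15, and its Smith normal form has invariant factors (1,1,1,1,1,1,1,1,1,1,1,1,1,1,1).

Now H_k = ker ∂_k / im ∂_{k+1}, so:

  H_0: rank C_0 − rank ∂_1 = 8 − 7 = 1, and the invariant factors of ∂_1 are all 1, so H_0 ≅ Z.
  H_1: rank ker ∂_1 − rank ∂_2 = (24 − 7) − 15 = 2, and the invariant factors of ∂_2 are all 1, so H_1 ≅ Z^2.
  H_2: rank ker ∂_2 − rank ∂_3 = (16 − 15) − 0 = 1, and there is no ∂_3, so H_2 ≅ Z.

As a check, the Euler characteristic is 8 − 24 + 16 = 0, which agrees with 1 − 2 + 1 = 0.
(K is a triangulation of the torus T^2.)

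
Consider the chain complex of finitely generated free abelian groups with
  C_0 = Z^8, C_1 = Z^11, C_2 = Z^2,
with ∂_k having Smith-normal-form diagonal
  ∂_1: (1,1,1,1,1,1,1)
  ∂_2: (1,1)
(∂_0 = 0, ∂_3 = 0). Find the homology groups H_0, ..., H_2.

H_0: b_0 = 8 − 0 − 7 = 1; torsion from ∂_1 factors > 1: none. So H_0 ≅ Z.
H_1: b_1 = 11 − 7 − 2 = 2; torsion from ∂_2 factors > 1: none. So H_1 ≅ Z^2.
H_2: b_2 = 2 − 2 − 0 = 0; torsion from ∂_3 factors > 1: none. So H_2 ≅ 0.

H_0 ≅ Z,  H_1 ≅ Z^2,  H_2 = 0.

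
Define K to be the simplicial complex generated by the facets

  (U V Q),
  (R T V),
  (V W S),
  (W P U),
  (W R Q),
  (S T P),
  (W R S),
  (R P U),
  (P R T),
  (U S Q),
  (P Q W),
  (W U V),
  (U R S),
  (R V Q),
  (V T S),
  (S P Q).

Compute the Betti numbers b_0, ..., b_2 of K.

b_0 = 1, b_1 = 2, b_2 = 1.

K has 8 vertices, 24 edges, 16 triangles.
rank ∂_0 = 0, rank ∂_1 = 7 ⇒ b_0 = 8 − 0 − 7 = 1; all invariant factors of ∂_1 are 1 so no torsion. So H_0 = Z.
rank ∂_1 = 7, rank ∂_2 = 15 ⇒ b_1 = 24 − 7 − 15 = 2; all invariant factors of ∂_2 are 1 so no torsion. So H_1 = Z^2.
rank ∂_2 = 15, rank ∂_3 = 0 ⇒ b_2 = 16 − 15 − 0 = 1. So H_2 = Z.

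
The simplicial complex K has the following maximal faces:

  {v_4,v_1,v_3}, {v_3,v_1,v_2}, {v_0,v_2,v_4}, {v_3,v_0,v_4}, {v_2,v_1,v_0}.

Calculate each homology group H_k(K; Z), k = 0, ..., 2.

H_0 = Z,  H_1 = Z,  H_2 = 0.

Order the vertices as v_0 < v_1 < v_2 < v_3 < v_4. Listing each simplex with vertices in this order, K has dimension 2 with simplices:

  0-simplices (5): [v_0], [v_1], [v_2], [v_3], [v_4]
  1-simplices (10): [v_0,v_1], [v_0,v_2], [v_0,v_3], [v_0,v_4], [v_1,v_2], [v_1,v_3], [v_1,v_4], [v_2,v_3], [v_2,v_4], [v_3,v_4]
  2-simplices (5): [v_0,v_1,v_2], [v_0,v_2,v_4], [v_0,v_3,v_4], [v_1,v_2,v_3], [v_1,v_3,v_4]

Hence C_0 ≅ Z^5, C_1 ≅ Z^10, C_2 ≅ Z^5.

Boundary ∂_1: C_1 → C_0 sends each edge [p,q] (with p < q) to q − p. For instance
  ∂[v_0,v_3] = [v_3] − [v_0].
As a 5×10 matrix over Z this has rank 4, with invariant factors (1,1,1,1).

∂_2: C_2 → C_1 acts by ∂[p,q,r] = [q,r] − [p,r] + [p,q]. For instance
  ∂[v_0,v_3,v_4] = [v_3,v_4] − [v_0,v_4] + [v_0,v_3],
  ∂[v_0,v_2,v_4] = [v_2,v_4] − [v_0,v_4] + [v_0,v_2].
This gives a 10×5 integer matrix of rank 5; reducing to Smith normal form yields diagonal entries (1,1,1,1,1).

Computing H_k = (kernel of ∂_k) / (image of ∂_{k+1}):

  H_0: rank C_0 − rank ∂_1 = 5 − 4 = 1, and the invariant factors of ∂_1 are all 1, so H_0 = Z.
  H_1: rank ker ∂_1 − rank ∂_2 = (10 − 4) − 5 = 1, and the invariant factors of ∂_2 are all 1, so H_1 = Z.
  H_2: rank ker ∂_2 − rank ∂_3 = (5 − 5) − 0 = 0, and there is no ∂_3, so H_2 = 0.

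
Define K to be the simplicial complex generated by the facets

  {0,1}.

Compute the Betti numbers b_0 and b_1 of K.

b_0 = 1, b_1 = 0.

Fix the vertex order 0 < 1 and write every simplex with vertices in increasing order. Then dim K = 1 and the simplices of K are:

  0-simplices (2): [0], [1]
  1-simplices (1): [0,1]

giving chain groups C_0 ≅ Z^2, C_1 ≅ Z^1.

∂_1: C_1 → C_0 maps an edge to its endpoints' difference, ∂[p,q] = q − p. For instance
  ∂[0,1] = [1] − [0].
The 2×1 boundary matrix has rank 1 and Smith normal form diag(1).

From H_k ≅ ker(∂_k) / im(∂_{k+1}) we obtain:

  H_0: rank C_0 − rank ∂_1 = 2 − 1 = 1, and the invariant factors of ∂_1 are all 1, so H_0 ≅ Z.
  H_1: rank ker ∂_1 − rank ∂_2 = (1 − 1) − 0 = 0, and there is no ∂_2, so H_1 ≅ 0.

Hence the Betti numbers are b_0 = 1, b_1 = 0.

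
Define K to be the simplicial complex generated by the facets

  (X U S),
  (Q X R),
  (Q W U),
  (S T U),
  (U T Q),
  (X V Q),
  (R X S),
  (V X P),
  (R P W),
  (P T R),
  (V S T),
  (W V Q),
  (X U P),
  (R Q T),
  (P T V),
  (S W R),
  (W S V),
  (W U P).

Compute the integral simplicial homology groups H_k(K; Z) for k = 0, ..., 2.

H_0 ≅ Z,  H_1 ≅ Z^2,  H_2 ≅ Z.

Fix the vertex order P < Q < R < S < T < U < V < W < X and write every simplex with vertices in increasing order. Then dim K = 2 and the simplices of K are:

  0-simplices (9): P, Q, R, S, T, U, V, W, X
  1-simplices (27): PR, PT, PU, PV, PW, PX, QR, QT, QU, QV, QW, QX, RS, RT, RW, RX, ST, SU, SV, SW, SX, TU, TV, UW, UX, VW, VX
  2-simplices (18): PRT, PRW, PTV, PUW, PUX, PVX, QRT, QRX, QTU, QUW, QVW, QVX, RSW, RSX, STU, STV, SUX, SVW

so the chain groups are C_0 ≅ Z^9, C_1 ≅ Z^27, C_2 ≅ Z^18.

The boundary map ∂_1: C_1 → C_0 sends each edge [p,q] (with p < q) to q − p. For instance
  ∂PT = T − P.
This gives a 9×27 integer matrix of rank 8; reducing to Smith normal form yields diagonal entries (1,1,1,1,1,1,1,1).

∂_2: C_2 → C_1 maps a triangle to the signed sum of its edges. For instance
  ∂RSW = SW − RW + RS,
  ∂QUW = UW − QW + QU.
The 27×18 boundary matrix has rank 17 and Smith normal form diag(1,1,1,1,1,1,1,1,1,1,1,1,1,1,1,1,1).

From H_k ≅ ker(∂_k) / im(∂_{k+1}) we obtain:

  H_0: rank C_0 − rank ∂_1 = 9 − 8 = 1, and the invariant factors of ∂_1 are all 1, so H_0 ≅ Z.
  H_1: rank ker ∂_1 − rank ∂_2 = (27 − 8) − 17 = 2, and the invariant factors of ∂_2 are all 1, so H_1 ≅ Z^2.
  H_2: rank ker ∂_2 − rank ∂_3 = (18 − 17) − 0 = 1, and there is no ∂_3, so H_2 ≅ Z.

As a check, the Euler characteristic is 9 − 27 + 18 = 0, which agrees with 1 − 2 + 1 = 0.
(K is a triangulation of the torus T^2.)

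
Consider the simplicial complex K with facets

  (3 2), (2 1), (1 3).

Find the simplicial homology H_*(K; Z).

H_0 = Z,  H_1 = Z.

Order the vertices as 1 < 2 < 3. Listing each simplex with vertices in this order, K has dimension 1 with simplices:

  0-simplices (3): [1], [2], [3]
  1-simplices (3): [1,2], [1,3], [2,3]

giving chain groups C_0 ≅ Z^3, C_1 ≅ Z^3.

The boundary map ∂_1: C_1 → C_0 is given by ∂[p,q] = [q] − [p]. For instance
  ∂[1,2] = [2] − [1].
This gives a 3×3 integer matrix of rank 2; reducing to Smith normal form yields diagonal entries (1,1).

Now H_k = ker ∂_k / im ∂_{k+1}, so:

  H_0: rank C_0 − rank ∂_1 = 3 − 2 = 1, and the invariant factors of ∂_1 are all 1, so H_0 = Z.
  H_1: rank ker ∂_1 − rank ∂_2 = (3 − 2) − 0 = 1, and there is no ∂_2, so H_1 = Z.

As a check, the Euler characteristic is 3 − 3 = 0, which agrees with 1 − 1 = 0.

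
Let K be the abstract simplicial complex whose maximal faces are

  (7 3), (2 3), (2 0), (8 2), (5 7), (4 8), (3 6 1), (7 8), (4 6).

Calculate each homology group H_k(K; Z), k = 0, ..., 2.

K has 9 vertices, 11 edges, 1 triangle.
rank ∂_0 = 0, rank ∂_1 = 8 ⇒ b_0 = 9 − 0 − 8 = 1; all invariant factors of ∂_1 are 1 so no torsion. So H_0 ≅ Z.
rank ∂_1 = 8, rank ∂_2 = 1 ⇒ b_1 = 11 − 8 − 1 = 2; all invariant factors of ∂_2 are 1 so no torsion. So H_1 ≅ Z^2.
rank ∂_2 = 1, rank ∂_3 = 0 ⇒ b_2 = 1 − 1 − 0 = 0. So H_2 ≅ 0.

H_0 ≅ Z,  H_1 ≅ Z^2,  H_2 = 0.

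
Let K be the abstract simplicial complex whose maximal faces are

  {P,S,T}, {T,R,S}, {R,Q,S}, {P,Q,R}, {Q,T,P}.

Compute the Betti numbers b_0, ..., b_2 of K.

We work with the vertex ordering P < Q < R < S < T. The simplices of K, each written with vertices in increasing order, are:

  0-simplices (5): P, Q, R, S, T
  1-simplices (10): PQ, PR, PS, PT, QR, QS, QT, RS, RT, ST
  2-simplices (5): PQR, PQT, PST, QRS, RST

Hence C_0 ≅ Z^5, C_1 ≅ Z^10, C_2 ≅ Z^5.

∂_1: C_1 → C_0 is given by ∂[p,q] = [q] − [p]. For instance
  ∂RT = T − R.
This gives a 5×10 integer matrix of rank 4; reducing to Smith normal form yields diagonal entries (1,1,1,1).

The boundary map ∂_2: C_2 → C_1 sends each 2-simplex [p,q,r] to [q,r] − [p,r] + [p,q]. For instance
  ∂PQT = QT − PT + PQ,
  ∂QRS = RS − QS + QR.
As a 10×5 matrix over Z this has rank 5, with invariant factors (1,1,1,1,1).

From H_k ≅ ker(∂_k) / im(∂_{k+1}) we obtain:

  H_0: rank C_0 − rank ∂_1 = 5 − 4 = 1, and the invariant factors of ∂_1 are all 1, so H_0 = Z.
  H_1: rank ker ∂_1 − rank ∂_2 = (10 − 4) − 5 = 1, and the invariant factors of ∂_2 are all 1, so H_1 = Z.
  H_2: rank ker ∂_2 − rank ∂_3 = (5 − 5) − 0 = 0, and there is no ∂_3, so H_2 = 0.

(K is a triangulation of the Möbius band.)

Hence the Betti numbers are b_0 = 1, b_1 = 1, b_2 = 0.

b_0 = 1, b_1 = 1, b_2 = 0.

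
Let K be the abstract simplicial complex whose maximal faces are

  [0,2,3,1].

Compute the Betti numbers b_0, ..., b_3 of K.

b_0 = 1, b_1 = 0, b_2 = 0, b_3 = 0.

Order the vertices as 0 < 1 < 2 < 3. Listing each simplex with vertices in this order, K has dimension 3 with simplices:

  0-simplices (4): [0], [1], [2], [3]
  1-simplices (6): [0,1], [0,2], [0,3], [1,2], [1,3], [2,3]
  2-simplices (4): [0,1,2], [0,1,3], [0,2,3], [1,2,3]
  3-simplices (1): [0,1,2,3]

so the chain groups are C_0 ≅ Z^4, C_1 ≅ Z^6, C_2 ≅ Z^4, C_3 ≅ Z^1.

The boundary map ∂_1: C_1 → C_0 is given by ∂[p,q] = [q] − [p].
The resulting 4×6 matrix has rank 3, and its Smith normal form has invariant factors (1,1,1).

The boundary map ∂_2: C_2 → C_1 sends each 2-simplex [p,q,r] to [q,r] − [p,r] + [p,q]. For instance
  ∂[1,2,3] = [2,3] − [1,3] + [1,2],
  ∂[0,2,3] = [2,3] − [0,3] + [0,2].
The resulting 6×4 matrix has rank 3, and its Smith normal form has invariant factors (1,1,1).

∂_3: C_3 → C_2 sends each 3-simplex σ to the alternating sum Σ_i (−1)^i (σ with its i-th vertex removed). For instance
  ∂[0,1,2,3] = [1,2,3] − [0,2,3] + [0,1,3] − [0,1,2].
The 4×1 boundary matrix has rank 1 and Smith normal form diag(1).

Computing H_k = (kernel of ∂_k) / (image of ∂_{k+1}):

  H_0: rank C_0 − rank ∂_1 = 4 − 3 = 1, and the invariant factors of ∂_1 are all 1, so H_0 = Z.
  H_1: rank ker ∂_1 − rank ∂_2 = (6 − 3) − 3 = 0, and the invariant factors of ∂_2 are all 1, so H_1 = 0.
  H_2: rank ker ∂_2 − rank ∂_3 = (4 − 3) − 1 = 0, and the invariant factors of ∂_3 are all 1, so H_2 = 0.
  H_3: rank ker ∂_3 − rank ∂_4 = (1 − 1) − 0 = 0, and there is no ∂_4, so H_3 = 0.

(K is a triangulation of the 3-simplex.)

Hence the Betti numbers are b_0 = 1, b_1 = 0, b_2 = 0, b_3 = 0.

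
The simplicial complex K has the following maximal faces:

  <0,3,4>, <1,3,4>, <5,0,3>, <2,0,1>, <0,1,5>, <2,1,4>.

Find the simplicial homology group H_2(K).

H_2 = 0.

Take the total order 0 < 1 < 2 < 3 < 4 < 5 on the vertex set. Then K (dimension 2) consists of the simplices:

  0-simplices (6): [0], [1], [2], [3], [4], [5]
  1-simplices (12): [0,1], [0,2], [0,3], [0,4], [0,5], [1,2], [1,3], [1,4], [1,5], [2,4], [3,4], [3,5]
  2-simplices (6): [0,1,2], [0,1,5], [0,3,4], [0,3,5], [1,2,4], [1,3,4]

Hence C_0 ≅ Z^6, C_1 ≅ Z^12, C_2 ≅ Z^6.

∂_1: C_1 → C_0 sends each edge [p,q] (with p < q) to q − p. For instance
  ∂[0,5] = [5] − [0].
The resulting 6×12 matrix has rank 5, and its Smith normal form has invariant factors (1,1,1,1,1).

Boundary ∂_2: C_2 → C_1 maps a triangle to the signed sum of its edges. For instance
  ∂[0,3,5] = [3,5] − [0,5] + [0,3],
  ∂[0,1,5] = [1,5] − [0,5] + [0,1].
The 12×6 boundary matrix has rank 6 and Smith normal form diag(1,1,1,1,1,1).

Reading off H_k = ker ∂_k / im ∂_{k+1}:

  H_2: rank ker ∂_2 − rank ∂_3 = (6 − 6) − 0 = 0, and there is no ∂_3, so H_2 ≅ 0.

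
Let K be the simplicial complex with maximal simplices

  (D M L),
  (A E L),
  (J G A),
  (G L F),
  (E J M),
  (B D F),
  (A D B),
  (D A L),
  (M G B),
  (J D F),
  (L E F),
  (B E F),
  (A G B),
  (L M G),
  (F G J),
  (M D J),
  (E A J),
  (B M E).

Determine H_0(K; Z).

H_0 ≅ Z.

We work with the vertex ordering A < B < D < E < F < G < J < L < M. The simplices of K, each written with vertices in increasing order, are:

  0-simplices (9): A, B, D, E, F, G, J, L, M
  1-simplices (27): AB, AD, AE, AG, AJ, AL, BD, BE, BF, BG, BM, DF, DJ, DL, DM, EF, EJ, EL, EM, FG, FJ, FL, GJ, GL, GM, JM, LM
  2-simplices (18): ABD, ABG, ADL, AEJ, AEL, AGJ, BDF, BEF, BEM, BGM, DFJ, DJM, DLM, EFL, EJM, FGJ, FGL, GLM

so the chain groups are C_0 ≅ Z^9, C_1 ≅ Z^27, C_2 ≅ Z^18.

The boundary map ∂_1: C_1 → C_0 sends each edge [p,q] (with p < q) to q − p.
The 9×27 boundary matrix has rank 8 and Smith normal form diag(1,1,1,1,1,1,1,1).

∂_2: C_2 → C_1 acts by ∂[p,q,r] = [q,r] − [p,r] + [p,q]. For instance
  ∂DJM = JM − DM + DJ,
  ∂FGJ = GJ − FJ + FG.
The 27×18 boundary matrix has rank 17 and Smith normal form diag(1,1,1,1,1,1,1,1,1,1,1,1,1,1,1,1,1).

Computing H_k = (kernel of ∂_k) / (image of ∂_{k+1}):

  H_0: rank C_0 − rank ∂_1 = 9 − 8 = 1, and the invariant factors of ∂_1 are all 1, so H_0 ≅ Z.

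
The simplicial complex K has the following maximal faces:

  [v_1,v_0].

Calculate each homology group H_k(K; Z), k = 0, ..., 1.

H_0 = Z,  H_1 = 0.

K has 2 vertices, 1 edge.
rank ∂_0 = 0, rank ∂_1 = 1 ⇒ b_0 = 2 − 0 − 1 = 1; all invariant factors of ∂_1 are 1 so no torsion. So H_0 = Z.
rank ∂_1 = 1, rank ∂_2 = 0 ⇒ b_1 = 1 − 1 − 0 = 0. So H_1 = 0.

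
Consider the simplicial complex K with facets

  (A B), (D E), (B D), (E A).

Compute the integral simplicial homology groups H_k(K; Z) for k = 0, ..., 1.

K has 4 vertices, 4 edges.
rank ∂_0 = 0, rank ∂_1 = 3 ⇒ b_0 = 4 − 0 − 3 = 1; all invariant factors of ∂_1 are 1 so no torsion. So H_0 = Z.
rank ∂_1 = 3, rank ∂_2 = 0 ⇒ b_1 = 4 − 3 − 0 = 1. So H_1 = Z.

H_0 ≅ Z,  H_1 ≅ Z.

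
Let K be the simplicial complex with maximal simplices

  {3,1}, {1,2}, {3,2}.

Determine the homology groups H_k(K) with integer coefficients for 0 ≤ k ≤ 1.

Fix the vertex order 1 < 2 < 3 and write every simplex with vertices in increasing order. Then dim K = 1 and the simplices of K are:

  0-simplices (3): [1], [2], [3]
  1-simplices (3): [1,2], [1,3], [2,3]

Hence C_0 ≅ Z^3, C_1 ≅ Z^3.

∂_1: C_1 → C_0 sends each edge [p,q] (with p < q) to q − p. For instance
  ∂[1,2] = [2] − [1].
The resulting 3×3 matrix has rank 2, and its Smith normal form has invariant factors (1,1).

Now H_k = ker ∂_k / im ∂_{k+1}, so:

  H_0: rank C_0 − rank ∂_1 = 3 − 2 = 1, and the invariant factors of ∂_1 are all 1, so H_0 ≅ Z.
  H_1: rank ker ∂_1 − rank ∂_2 = (3 − 2) − 0 = 1, and there is no ∂_2, so H_1 ≅ Z.

As a check, the Euler characteristic is 3 − 3 = 0, which agrees with 1 − 1 = 0.
(K is a triangulation of the circle S^1.)

H_0 ≅ Z,  H_1 ≅ Z.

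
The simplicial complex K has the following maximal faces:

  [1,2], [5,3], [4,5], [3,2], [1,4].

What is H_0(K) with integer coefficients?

H_0 = Z.

K has 5 vertices, 5 edges.
rank ∂_0 = 0, rank ∂_1 = 4 ⇒ b_0 = 5 − 0 − 4 = 1; all invariant factors of ∂_1 are 1 so no torsion. So H_0 ≅ Z.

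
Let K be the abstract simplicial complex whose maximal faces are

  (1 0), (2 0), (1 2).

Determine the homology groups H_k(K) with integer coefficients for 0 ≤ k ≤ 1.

H_0 ≅ Z,  H_1 ≅ Z.

We work with the vertex ordering 0 < 1 < 2. The simplices of K, each written with vertices in increasing order, are:

  0-simplices (3): [0], [1], [2]
  1-simplices (3): [0,1], [0,2], [1,2]

Hence C_0 ≅ Z^3, C_1 ≅ Z^3.

∂_1: C_1 → C_0 is given by ∂[p,q] = [q] − [p].
This gives a 3×3 integer matrix of rank 2; reducing to Smith normal form yields diagonal entries (1,1).

Reading off H_k = ker ∂_k / im ∂_{k+1}:

  H_0: rank C_0 − rank ∂_1 = 3 − 2 = 1, and the invariant factors of ∂_1 are all 1, so H_0 = Z.
  H_1: rank ker ∂_1 − rank ∂_2 = (3 − 2) − 0 = 1, and there is no ∂_2, so H_1 = Z.

As a check, the Euler characteristic is 3 − 3 = 0, which agrees with 1 − 1 = 0.
(K is a triangulation of the circle S^1.)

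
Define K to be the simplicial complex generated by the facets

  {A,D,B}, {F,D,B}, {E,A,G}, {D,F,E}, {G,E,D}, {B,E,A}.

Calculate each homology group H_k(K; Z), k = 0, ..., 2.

H_0 ≅ Z,  H_1 ≅ Z,  H_2 = 0.

Order the vertices as A < B < D < E < F < G. Listing each simplex with vertices in this order, K has dimension 2 with simplices:

  0-simplices (6): A, B, D, E, F, G
  1-simplices (12): AB, AD, AE, AG, BD, BE, BF, DE, DF, DG, EF, EG
  2-simplices (6): ABD, ABE, AEG, BDF, DEF, DEG

so the chain groups are C_0 ≅ Z^6, C_1 ≅ Z^12, C_2 ≅ Z^6.

The boundary map ∂_1: C_1 → C_0 maps an edge to its endpoints' difference, ∂[p,q] = q − p.
As a 6×12 matrix over Z this has rank 5, with invariant factors (1,1,1,1,1).

Boundary ∂_2: C_2 → C_1 acts by ∂[p,q,r] = [q,r] − [p,r] + [p,q]. For instance
  ∂AEG = EG − AG + AE,
  ∂ABD = BD − AD + AB.
As a 12×6 matrix over Z this has rank 6, with invariant factors (1,1,1,1,1,1).

Now H_k = ker ∂_k / im ∂_{k+1}, so:

  H_0: rank C_0 − rank ∂_1 = 6 − 5 = 1, and the invariant factors of ∂_1 are all 1, so H_0 ≅ Z.
  H_1: rank ker ∂_1 − rank ∂_2 = (12 − 5) − 6 = 1, and the invariant factors of ∂_2 are all 1, so H_1 ≅ Z.
  H_2: rank ker ∂_2 − rank ∂_3 = (6 − 6) − 0 = 0, and there is no ∂_3, so H_2 ≅ 0.

As a check, the Euler characteristic is 6 − 12 + 6 = 0, which agrees with 1 − 1 + 0 = 0.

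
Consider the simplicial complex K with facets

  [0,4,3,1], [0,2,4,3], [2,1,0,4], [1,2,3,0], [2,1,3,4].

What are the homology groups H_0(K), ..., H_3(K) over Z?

H_0 ≅ Z,  H_1 = 0,  H_2 = 0,  H_3 ≅ Z.

Order the vertices as 0 < 1 < 2 < 3 < 4. Listing each simplex with vertices in this order, K has dimension 3 with simplices:

  0-simplices (5): [0], [1], [2], [3], [4]
  1-simplices (10): [0,1], [0,2], [0,3], [0,4], [1,2], [1,3], [1,4], [2,3], [2,4], [3,4]
  2-simplices (10): [0,1,2], [0,1,3], [0,1,4], [0,2,3], [0,2,4], [0,3,4], [1,2,3], [1,2,4], [1,3,4], [2,3,4]
  3-simplices (5): [0,1,2,3], [0,1,2,4], [0,1,3,4], [0,2,3,4], [1,2,3,4]

giving chain groups C_0 ≅ Z^5, C_1 ≅ Z^10, C_2 ≅ Z^10, C_3 ≅ Z^5.

∂_1: C_1 → C_0 is given by ∂[p,q] = [q] − [p]. For instance
  ∂[3,4] = [4] − [3].
As a 5×10 matrix over Z this has rank 4, with invariant factors (1,1,1,1).

Boundary ∂_2: C_2 → C_1 maps a triangle to the signed sum of its edges. For instance
  ∂[1,3,4] = [3,4] − [1,4] + [1,3],
  ∂[0,1,4] = [1,4] − [0,4] + [0,1].
The 10×10 boundary matrix has rank 6 and Smith normal form diag(1,1,1,1,1,1).

The boundary map ∂_3: C_3 → C_2 sends each 3-simplex σ to the alternating sum Σ_i (−1)^i (σ with its i-th vertex removed). For instance
  ∂[1,2,3,4] = [2,3,4] − [1,3,4] + [1,2,4] − [1,2,3],
  ∂[0,1,3,4] = [1,3,4] − [0,3,4] + [0,1,4] − [0,1,3].
This gives a 10×5 integer matrix of rank 4; reducing to Smith normal form yields diagonal entries (1,1,1,1).

From H_k ≅ ker(∂_k) / im(∂_{k+1}) we obtain:

  H_0: rank C_0 − rank ∂_1 = 5 − 4 = 1, and the invariant factors of ∂_1 are all 1, so H_0 = Z.
  H_1: rank ker ∂_1 − rank ∂_2 = (10 − 4) − 6 = 0, and the invariant factors of ∂_2 are all 1, so H_1 = 0.
  H_2: rank ker ∂_2 − rank ∂_3 = (10 − 6) − 4 = 0, and the invariant factors of ∂_3 are all 1, so H_2 = 0.
  H_3: rank ker ∂_3 − rank ∂_4 = (5 − 4) − 0 = 1, and there is no ∂_4, so H_3 = Z.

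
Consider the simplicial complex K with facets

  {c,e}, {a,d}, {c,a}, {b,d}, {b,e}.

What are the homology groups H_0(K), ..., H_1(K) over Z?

We work with the vertex ordering a < b < c < d < e. The simplices of K, each written with vertices in increasing order, are:

  0-simplices (5): a, b, c, d, e
  1-simplices (5): ac, ad, bd, be, ce

giving chain groups C_0 ≅ Z^5, C_1 ≅ Z^5.

∂_1: C_1 → C_0 maps an edge to its endpoints' difference, ∂[p,q] = q − p.
This gives a 5×5 integer matrix of rank 4; reducing to Smith normal form yields diagonal entries (1,1,1,1).

Computing H_k = (kernel of ∂_k) / (image of ∂_{k+1}):

  H_0: rank C_0 − rank ∂_1 = 5 − 4 = 1, and the invariant factors of ∂_1 are all 1, so H_0 = Z.
  H_1: rank ker ∂_1 − rank ∂_2 = (5 − 4) − 0 = 1, and there is no ∂_2, so H_1 = Z.

As a check, the Euler characteristic is 5 − 5 = 0, which agrees with 1 − 1 = 0.

H_0 ≅ Z,  H_1 ≅ Z.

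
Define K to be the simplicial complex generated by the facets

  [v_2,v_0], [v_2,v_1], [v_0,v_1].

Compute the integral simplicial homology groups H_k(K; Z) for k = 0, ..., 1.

Take the total order v_0 < v_1 < v_2 on the vertex set. Then K (dimension 1) consists of the simplices:

  0-simplices (3): [v_0], [v_1], [v_2]
  1-simplices (3): [v_0,v_1], [v_0,v_2], [v_1,v_2]

so the chain groups are C_0 ≅ Z^3, C_1 ≅ Z^3.

Boundary ∂_1: C_1 → C_0 sends each edge [p,q] (with p < q) to q − p. For instance
  ∂[v_0,v_1] = [v_1] − [v_0].
The 3×3 boundary matrix has rank 2 and Smith normal form diag(1,1).

From H_k ≅ ker(∂_k) / im(∂_{k+1}) we obtain:

  H_0: rank C_0 − rank ∂_1 = 3 − 2 = 1, and the invariant factors of ∂_1 are all 1, so H_0 = Z.
  H_1: rank ker ∂_1 − rank ∂_2 = (3 − 2) − 0 = 1, and there is no ∂_2, so H_1 = Z.

(K is a triangulation of the circle S^1.)

H_0 ≅ Z,  H_1 ≅ Z.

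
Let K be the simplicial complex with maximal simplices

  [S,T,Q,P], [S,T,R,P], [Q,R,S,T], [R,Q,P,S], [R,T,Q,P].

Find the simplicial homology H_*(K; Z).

H_0 = Z,  H_1 = 0,  H_2 = 0,  H_3 = Z.

We work with the vertex ordering P < Q < R < S < T. The simplices of K, each written with vertices in increasing order, are:

  0-simplices (5): P, Q, R, S, T
  1-simplices (10): PQ, PR, PS, PT, QR, QS, QT, RS, RT, ST
  2-simplices (10): PQR, PQS, PQT, PRS, PRT, PST, QRS, QRT, QST, RST
  3-simplices (5): PQRS, PQRT, PQST, PRST, QRST

giving chain groups C_0 ≅ Z^5, C_1 ≅ Z^10, C_2 ≅ Z^10, C_3 ≅ Z^5.

The boundary map ∂_1: C_1 → C_0 is given by ∂[p,q] = [q] − [p]. For instance
  ∂QS = S − Q.
The resulting 5×10 matrix has rank 4, and its Smith normal form has invariant factors (1,1,1,1).

The boundary map ∂_2: C_2 → C_1 maps a triangle to the signed sum of its edges. For instance
  ∂PQS = QS − PS + PQ,
  ∂QRT = RT − QT + QR.
This gives a 10×10 integer matrix of rank 6; reducing to Smith normal form yields diagonal entries (1,1,1,1,1,1).

Boundary ∂_3: C_3 → C_2 sends each 3-simplex σ to the alternating sum Σ_i (−1)^i (σ with its i-th vertex removed). For instance
  ∂PQST = QST − PST + PQT − PQS,
  ∂PQRS = QRS − PRS + PQS − PQR.
The 10×5 boundary matrix has rank 4 and Smith normal form diag(1,1,1,1).

Now H_k = ker ∂_k / im ∂_{k+1}, so:

  H_0: rank C_0 − rank ∂_1 = 5 − 4 = 1, and the invariant factors of ∂_1 are all 1, so H_0 ≅ Z.
  H_1: rank ker ∂_1 − rank ∂_2 = (10 − 4) − 6 = 0, and the invariant factors of ∂_2 are all 1, so H_1 ≅ 0.
  H_2: rank ker ∂_2 − rank ∂_3 = (10 − 6) − 4 = 0, and the invariant factors of ∂_3 are all 1, so H_2 ≅ 0.
  H_3: rank ker ∂_3 − rank ∂_4 = (5 − 4) − 0 = 1, and there is no ∂_4, so H_3 ≅ Z.

(K is a triangulation of the 3-sphere S^3.)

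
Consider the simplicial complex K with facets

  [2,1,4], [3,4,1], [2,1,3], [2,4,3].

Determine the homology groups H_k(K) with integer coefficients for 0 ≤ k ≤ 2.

K has 4 vertices, 6 edges, 4 triangles.
rank ∂_0 = 0, rank ∂_1 = 3 ⇒ b_0 = 4 − 0 − 3 = 1; all invariant factors of ∂_1 are 1 so no torsion. So H_0 ≅ Z.
rank ∂_1 = 3, rank ∂_2 = 3 ⇒ b_1 = 6 − 3 − 3 = 0; all invariant factors of ∂_2 are 1 so no torsion. So H_1 ≅ 0.
rank ∂_2 = 3, rank ∂_3 = 0 ⇒ b_2 = 4 − 3 − 0 = 1. So H_2 ≅ Z.

H_0 = Z,  H_1 = 0,  H_2 = Z.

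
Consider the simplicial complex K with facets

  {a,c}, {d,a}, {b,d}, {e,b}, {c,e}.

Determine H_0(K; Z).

We work with the vertex ordering a < b < c < d < e. The simplices of K, each written with vertices in increasing order, are:

  0-simplices (5): a, b, c, d, e
  1-simplices (5): ac, ad, bd, be, ce

so the chain groups are C_0 ≅ Z^5, C_1 ≅ Z^5.

∂_1: C_1 → C_0 is given by ∂[p,q] = [q] − [p].
As a 5×5 matrix over Z this has rank 4, with invariant factors (1,1,1,1).

Now H_k = ker ∂_k / im ∂_{k+1}, so:

  H_0: rank C_0 − rank ∂_1 = 5 − 4 = 1, and the invariant factors of ∂_1 are all 1, so H_0 = Z.

H_0 = Z.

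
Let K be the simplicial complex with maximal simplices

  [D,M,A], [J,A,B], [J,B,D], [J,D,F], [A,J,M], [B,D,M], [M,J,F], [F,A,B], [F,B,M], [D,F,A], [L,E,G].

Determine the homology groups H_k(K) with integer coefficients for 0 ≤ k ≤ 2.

Order the vertices as A < B < D < E < F < G < J < L < M. Listing each simplex with vertices in this order, K has dimension 2 with simplices:

  0-simplices (9): A, B, D, E, F, G, J, L, M
  1-simplices (18): AB, AD, AF, AJ, AM, BD, BF, BJ, BM, DF, DJ, DM, EG, EL, FJ, FM, GL, JM
  2-simplices (11): ABF, ABJ, ADF, ADM, AJM, BDJ, BDM, BFM, DFJ, EGL, FJM

Hence C_0 ≅ Z^9, C_1 ≅ Z^18, C_2 ≅ Z^11.

∂_1: C_1 → C_0 maps an edge to its endpoints' difference, ∂[p,q] = q − p. For instance
  ∂FM = M − F.
This gives a 9×18 integer matrix of rank 7; reducing to Smith normal form yields diagonal entries (1,1,1,1,1,1,1).

The boundary map ∂_2: C_2 → C_1 acts by ∂[p,q,r] = [q,r] − [p,r] + [p,q]. For instance
  ∂ABJ = BJ − AJ + AB,
  ∂BDJ = DJ − BJ + BD.
This gives a 18×11 integer matrix of rank 11; reducing to Smith normal form yields diagonal entries (1,1,1,1,1,1,1,1,1,1,2).

Reading off H_k = ker ∂_k / im ∂_{k+1}:

  H_0: rank C_0 − rank ∂_1 = 9 − 7 = 2, and the invariant factors of ∂_1 are all 1, so H_0 = Z^2.
  H_1: rank ker ∂_1 − rank ∂_2 = (18 − 7) − 11 = 0, and ∂_2 has invariant factor 2 > 1, so H_1 = Z_2.
  H_2: rank ker ∂_2 − rank ∂_3 = (11 − 11) − 0 = 0, and there is no ∂_3, so H_2 = 0.

(K is a triangulation of the disjoint union of the 2-simplex and the real projective plane RP^2.)

H_0 = Z^2,  H_1 = Z_2,  H_2 = 0.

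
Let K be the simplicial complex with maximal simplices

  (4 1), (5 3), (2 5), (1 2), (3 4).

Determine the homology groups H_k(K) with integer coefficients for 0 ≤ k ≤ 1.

H_0 ≅ Z,  H_1 ≅ Z.

K has 5 vertices, 5 edges.
rank ∂_0 = 0, rank ∂_1 = 4 ⇒ b_0 = 5 − 0 − 4 = 1; all invariant factors of ∂_1 are 1 so no torsion. So H_0 ≅ Z.
rank ∂_1 = 4, rank ∂_2 = 0 ⇒ b_1 = 5 − 4 − 0 = 1. So H_1 ≅ Z.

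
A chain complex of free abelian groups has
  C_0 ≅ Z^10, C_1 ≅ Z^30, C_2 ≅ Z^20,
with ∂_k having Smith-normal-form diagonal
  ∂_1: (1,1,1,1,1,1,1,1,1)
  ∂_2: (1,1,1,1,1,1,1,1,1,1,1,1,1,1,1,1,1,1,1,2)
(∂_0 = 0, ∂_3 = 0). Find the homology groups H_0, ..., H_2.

H_0 ≅ Z,  H_1 ≅ Z ⊕ Z/2,  H_2 = 0.

H_0: b_0 = 10 − 0 − 9 = 1; torsion from ∂_1 factors > 1: none. So H_0 ≅ Z.
H_1: b_1 = 30 − 9 − 20 = 1; torsion from ∂_2 factors > 1: [2]. So H_1 ≅ Z ⊕ Z/2.
H_2: b_2 = 20 − 20 − 0 = 0; torsion from ∂_3 factors > 1: none. So H_2 ≅ 0.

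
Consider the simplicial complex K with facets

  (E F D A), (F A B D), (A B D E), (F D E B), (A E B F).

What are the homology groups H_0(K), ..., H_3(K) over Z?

H_0 ≅ Z,  H_1 = 0,  H_2 = 0,  H_3 ≅ Z.

Order the vertices as A < B < D < E < F. Listing each simplex with vertices in this order, K has dimension 3 with simplices:

  0-simplices (5): A, B, D, E, F
  1-simplices (10): AB, AD, AE, AF, BD, BE, BF, DE, DF, EF
  2-simplices (10): ABD, ABE, ABF, ADE, ADF, AEF, BDE, BDF, BEF, DEF
  3-simplices (5): ABDE, ABDF, ABEF, ADEF, BDEF

so the chain groups are C_0 ≅ Z^5, C_1 ≅ Z^10, C_2 ≅ Z^10, C_3 ≅ Z^5.

The boundary map ∂_1: C_1 → C_0 maps an edge to its endpoints' difference, ∂[p,q] = q − p.
The resulting 5×10 matrix has rank 4, and its Smith normal form has invariant factors (1,1,1,1).

Boundary ∂_2: C_2 → C_1 maps a triangle to the signed sum of its edges. For instance
  ∂BDE = DE − BE + BD,
  ∂BEF = EF − BF + BE.
As a 10×10 matrix over Z this has rank 6, with invariant factors (1,1,1,1,1,1).

Boundary ∂_3: C_3 → C_2 sends each 3-simplex σ to the alternating sum Σ_i (−1)^i (σ with its i-th vertex removed). For instance
  ∂ABDE = BDE − ADE + ABE − ABD,
  ∂ADEF = DEF − AEF + ADF − ADE.
As a 10×5 matrix over Z this has rank 4, with invariant factors (1,1,1,1).

Computing H_k = (kernel of ∂_k) / (image of ∂_{k+1}):

  H_0: rank C_0 − rank ∂_1 = 5 − 4 = 1, and the invariant factors of ∂_1 are all 1, so H_0 = Z.
  H_1: rank ker ∂_1 − rank ∂_2 = (10 − 4) − 6 = 0, and the invariant factors of ∂_2 are all 1, so H_1 = 0.
  H_2: rank ker ∂_2 − rank ∂_3 = (10 − 6) − 4 = 0, and the invariant factors of ∂_3 are all 1, so H_2 = 0.
  H_3: rank ker ∂_3 − rank ∂_4 = (5 − 4) − 0 = 1, and there is no ∂_4, so H_3 = Z.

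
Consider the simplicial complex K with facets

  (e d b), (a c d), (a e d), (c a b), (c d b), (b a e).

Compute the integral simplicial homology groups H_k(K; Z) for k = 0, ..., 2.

Order the vertices as a < b < c < d < e. Listing each simplex with vertices in this order, K has dimension 2 with simplices:

  0-simplices (5): a, b, c, d, e
  1-simplices (9): ab, ac, ad, ae, bc, bd, be, cd, de
  2-simplices (6): abc, abe, acd, ade, bcd, bde

so the chain groups are C_0 ≅ Z^5, C_1 ≅ Z^9, C_2 ≅ Z^6.

∂_1: C_1 → C_0 sends each edge [p,q] (with p < q) to q − p. For instance
  ∂cd = d − c.
The 5×9 boundary matrix has rank 4 and Smith normal form diag(1,1,1,1).

The boundary map ∂_2: C_2 → C_1 acts by ∂[p,q,r] = [q,r] − [p,r] + [p,q]. For instance
  ∂abe = be − ae + ab,
  ∂bcd = cd − bd + bc.
The 9×6 boundary matrix has rank 5 and Smith normal form diag(1,1,1,1,1).

Computing H_k = (kernel of ∂_k) / (image of ∂_{k+1}):

  H_0: rank C_0 − rank ∂_1 = 5 − 4 = 1, and the invariant factors of ∂_1 are all 1, so H_0 = Z.
  H_1: rank ker ∂_1 − rank ∂_2 = (9 − 4) − 5 = 0, and the invariant factors of ∂_2 are all 1, so H_1 = 0.
  H_2: rank ker ∂_2 − rank ∂_3 = (6 − 5) − 0 = 1, and there is no ∂_3, so H_2 = Z.

(K is a triangulation of the 2-sphere S^2.)

H_0 = Z,  H_1 = 0,  H_2 = Z.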